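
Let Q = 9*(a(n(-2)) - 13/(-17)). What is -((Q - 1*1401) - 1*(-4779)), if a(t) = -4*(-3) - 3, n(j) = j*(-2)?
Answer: -58920/17 ≈ -3465.9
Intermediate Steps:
n(j) = -2*j
a(t) = 9 (a(t) = 12 - 3 = 9)
Q = 1494/17 (Q = 9*(9 - 13/(-17)) = 9*(9 - 13*(-1/17)) = 9*(9 + 13/17) = 9*(166/17) = 1494/17 ≈ 87.882)
-((Q - 1*1401) - 1*(-4779)) = -((1494/17 - 1*1401) - 1*(-4779)) = -((1494/17 - 1401) + 4779) = -(-22323/17 + 4779) = -1*58920/17 = -58920/17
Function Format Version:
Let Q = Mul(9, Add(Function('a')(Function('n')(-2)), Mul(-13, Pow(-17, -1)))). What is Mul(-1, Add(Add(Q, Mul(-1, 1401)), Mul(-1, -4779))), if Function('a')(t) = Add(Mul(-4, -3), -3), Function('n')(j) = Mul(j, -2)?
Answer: Rational(-58920, 17) ≈ -3465.9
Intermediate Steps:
Function('n')(j) = Mul(-2, j)
Function('a')(t) = 9 (Function('a')(t) = Add(12, -3) = 9)
Q = Rational(1494, 17) (Q = Mul(9, Add(9, Mul(-13, Pow(-17, -1)))) = Mul(9, Add(9, Mul(-13, Rational(-1, 17)))) = Mul(9, Add(9, Rational(13, 17))) = Mul(9, Rational(166, 17)) = Rational(1494, 17) ≈ 87.882)
Mul(-1, Add(Add(Q, Mul(-1, 1401)), Mul(-1, -4779))) = Mul(-1, Add(Add(Rational(1494, 17), Mul(-1, 1401)), Mul(-1, -4779))) = Mul(-1, Add(Add(Rational(1494, 17), -1401), 4779)) = Mul(-1, Add(Rational(-22323, 17), 4779)) = Mul(-1, Rational(58920, 17)) = Rational(-58920, 17)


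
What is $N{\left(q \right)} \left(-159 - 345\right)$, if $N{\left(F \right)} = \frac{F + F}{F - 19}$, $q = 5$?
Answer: $360$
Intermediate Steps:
$N{\left(F \right)} = \frac{2 F}{-19 + F}$
$N{\left(q \right)} \left(-159 - 345\right) = 2 \cdot 5 \frac{1}{-19 + 5} \left(-159 - 345\right) = 2 \cdot 5 \frac{1}{-14} \left(-504\right) = 2 \cdot 5 \left(- \frac{1}{14}\right) \left(-504\right) = \left(- \frac{5}{7}\right) \left(-504\right) = 360$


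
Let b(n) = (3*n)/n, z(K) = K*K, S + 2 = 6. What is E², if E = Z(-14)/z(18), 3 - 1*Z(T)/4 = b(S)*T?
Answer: 25/81 ≈ 0.30864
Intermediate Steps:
S = 4 (S = -2 + 6 = 4)
z(K) = K²
b(n) = 3
Z(T) = 12 - 12*T
E = 5/9 (E = (12 - 12*(-14))/(18²) = (12 + 168)/324 = 180*(1/324) = 5/9 ≈ 0.55556)
E² = (5/9)² = 25/81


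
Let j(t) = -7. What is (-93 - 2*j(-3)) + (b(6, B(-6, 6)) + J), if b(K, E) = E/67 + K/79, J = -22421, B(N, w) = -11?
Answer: -119092967/5293 ≈ -22500.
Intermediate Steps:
b(K, E) = E/67 + K/79 (b(K, E) = E*(1/67) + K*(1/79) = E/67 + K/79)
(-93 - 2*j(-3)) + (b(6, B(-6, 6)) + J) = (-93 - 2*(-7)) + (((1/67)*(-11) + (1/79)*6) - 22421) = (-93 + 14) + ((-11/67 + 6/79) - 22421) = -79 + (-467/5293 - 22421) = -79 - 118674820/5293 = -119092967/5293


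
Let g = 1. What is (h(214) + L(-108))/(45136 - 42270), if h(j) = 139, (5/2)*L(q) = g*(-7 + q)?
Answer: 93/2866 ≈ 0.032449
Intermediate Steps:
L(q) = -14/5 + 2*q/5 (L(q) = 2*(1*(-7 + q))/5 = 2*(-7 + q)/5 = -14/5 + 2*q/5)
(h(214) + L(-108))/(45136 - 42270) = (139 + (-14/5 + (2/5)*(-108)))/(45136 - 42270) = (139 + (-14/5 - 216/5))/2866 = (139 - 46)*(1/2866) = 93*(1/2866) = 93/2866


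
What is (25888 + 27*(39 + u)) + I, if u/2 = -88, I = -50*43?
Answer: 20039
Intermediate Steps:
I = -2150
u = -176 (u = 2*(-88) = -176)
(25888 + 27*(39 + u)) + I = (25888 + 27*(39 - 176)) - 2150 = (25888 + 27*(-137)) - 2150 = (25888 - 3699) - 2150 = 22189 - 2150 = 20039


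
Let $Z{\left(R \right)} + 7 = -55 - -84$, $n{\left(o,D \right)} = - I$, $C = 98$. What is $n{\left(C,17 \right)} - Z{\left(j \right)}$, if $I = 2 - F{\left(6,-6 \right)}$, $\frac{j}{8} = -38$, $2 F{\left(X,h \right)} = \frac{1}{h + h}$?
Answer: $- \frac{577}{24} \approx -24.042$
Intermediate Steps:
$F{\left(X,h \right)} = \frac{1}{4 h}$ ($F{\left(X,h \right)} = \frac{1}{2 \left(h + h\right)} = \frac{1}{2 \cdot 2 h} = \frac{\frac{1}{2} \frac{1}{h}}{2} = \frac{1}{4 h}$)
$j = -304$ ($j = 8 \left(-38\right) = -304$)
$I = \frac{49}{24}$ ($I = 2 - \frac{1}{4 \left(-6\right)} = 2 - \frac{1}{4} \left(- \frac{1}{6}\right) = 2 - - \frac{1}{24} = 2 + \frac{1}{24} = \frac{49}{24} \approx 2.0417$)
$n{\left(o,D \right)} = - \frac{49}{24}$ ($n{\left(o,D \right)} = \left(-1\right) \frac{49}{24} = - \frac{49}{24}$)
$Z{\left(R \right)} = 22$ ($Z{\left(R \right)} = -7 - -29 = -7 + \left(-55 + 84\right) = -7 + 29 = 22$)
$n{\left(C,17 \right)} - Z{\left(j \right)} = - \frac{49}{24} - 22 = - \frac{577}{24}$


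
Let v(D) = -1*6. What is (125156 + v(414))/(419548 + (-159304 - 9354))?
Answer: 12515/25089 ≈ 0.49882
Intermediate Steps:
v(D) = -6
(125156 + v(414))/(419548 + (-159304 - 9354)) = (125156 - 6)/(419548 + (-159304 - 9354)) = 125150/(419548 - 168658) = 125150/250890 = 125150*(1/250890) = 12515/25089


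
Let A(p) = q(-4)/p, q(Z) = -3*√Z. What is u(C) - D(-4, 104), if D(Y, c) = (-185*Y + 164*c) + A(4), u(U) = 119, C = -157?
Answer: -17677 + 3*I/2 ≈ -17677.0 + 1.5*I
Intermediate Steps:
A(p) = -6*I/p (A(p) = (-6*I)/p = -6*I/p)
D(Y, c) = -185*Y + 164*c - 3*I/2 (D(Y, c) = (-185*Y + 164*c) - 6*I/4 = (-185*Y + 164*c) - 6*I*¼ = (-185*Y + 164*c) - 3*I/2 = -185*Y + 164*c - 3*I/2)
u(C) - D(-4, 104) = 119 - (-185*(-4) + 164*104 - 3*I/2) = 119 - (740 + 17056 - 3*I/2) = 119 - (17796 - 3*I/2) = 119 + (-17796 + 3*I/2) = -17677 + 3*I/2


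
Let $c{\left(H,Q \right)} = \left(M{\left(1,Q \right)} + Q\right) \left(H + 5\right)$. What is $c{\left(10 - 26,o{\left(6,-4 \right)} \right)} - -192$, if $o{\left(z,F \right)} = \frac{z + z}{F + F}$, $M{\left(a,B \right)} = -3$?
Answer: $\frac{483}{2} \approx 241.5$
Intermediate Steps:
$o{\left(z,F \right)} = \frac{z}{F}$ ($o{\left(z,F \right)} = \frac{2 z}{2 F} = 2 z \frac{1}{2 F} = \frac{z}{F}$)
$c{\left(H,Q \right)} = \left(-3 + Q\right) \left(5 + H\right)$ ($c{\left(H,Q \right)} = \left(-3 + Q\right) \left(H + 5\right) = \left(-3 + Q\right) \left(5 + H\right)$)
$c{\left(10 - 26,o{\left(6,-4 \right)} \right)} - -192 = \left(-15 - 3 \left(10 - 26\right) + 5 \frac{6}{-4} + \left(10 - 26\right) \frac{6}{-4}\right) - -192 = \left(-15 - -48 + 5 \cdot 6 \left(- \frac{1}{4}\right) - 16 \cdot 6 \left(- \frac{1}{4}\right)\right) + 192 = \left(-15 + 48 + 5 \left(- \frac{3}{2}\right) - -24\right) + 192 = \left(-15 + 48 - \frac{15}{2} + 24\right) + 192 = \frac{99}{2} + 192 = \frac{483}{2}$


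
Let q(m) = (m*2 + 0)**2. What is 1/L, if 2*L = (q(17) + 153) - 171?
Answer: 1/569 ≈ 0.0017575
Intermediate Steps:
q(m) = 4*m**2 (q(m) = (2*m + 0)**2 = (2*m)**2 = 4*m**2)
L = 569 (L = ((4*17**2 + 153) - 171)/2 = ((4*289 + 153) - 171)/2 = ((1156 + 153) - 171)/2 = (1309 - 171)/2 = (1/2)*1138 = 569)
1/L = 1/569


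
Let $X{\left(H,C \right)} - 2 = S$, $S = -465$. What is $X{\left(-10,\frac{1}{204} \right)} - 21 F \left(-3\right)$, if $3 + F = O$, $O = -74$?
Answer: $-5314$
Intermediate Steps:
$X{\left(H,C \right)} = -463$ ($X{\left(H,C \right)} = 2 - 465 = -463$)
$F = -77$ ($F = -3 - 74 = -77$)
$X{\left(-10,\frac{1}{204} \right)} - 21 F \left(-3\right) = -463 - 21 \left(-77\right) \left(-3\right) = -463 - \left(-1617\right) \left(-3\right) = -463 - 4851 = -5314$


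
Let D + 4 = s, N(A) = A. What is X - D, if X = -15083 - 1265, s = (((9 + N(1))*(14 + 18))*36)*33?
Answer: -396504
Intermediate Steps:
s = 380160 (s = (((9 + 1)*(14 + 18))*36)*33 = ((10*32)*36)*33 = (320*36)*33 = 11520*33 = 380160)
D = 380156 (D = -4 + 380160 = 380156)
X = -16348
X - D = -16348 - 1*380156 = -16348 - 380156 = -396504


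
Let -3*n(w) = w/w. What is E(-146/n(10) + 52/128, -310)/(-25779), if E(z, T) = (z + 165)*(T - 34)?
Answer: 830287/103116 ≈ 8.0520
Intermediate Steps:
n(w) = -⅓ (n(w) = -w/(3*w) = -⅓*1 = -⅓)
E(z, T) = (-34 + T)*(165 + z) (E(z, T) = (165 + z)*(-34 + T) = (-34 + T)*(165 + z))
E(-146/n(10) + 52/128, -310)/(-25779) = (-5610 - 34*(-146/(-⅓) + 52/128) + 165*(-310) - 310*(-146/(-⅓) + 52/128))/(-25779) = (-5610 - 34*(-146*(-3) + 52*(1/128)) - 51150 - 310*(-146*(-3) + 52*(1/128)))*(-1/25779) = (-5610 - 34*(438 + 13/32) - 51150 - 310*(438 + 13/32))*(-1/25779) = (-5610 - 34*14029/32 - 51150 - 310*14029/32)*(-1/25779) = (-5610 - 238493/16 - 51150 - 2174495/16)*(-1/25779) = -830287/4*(-1/25779) = 830287/103116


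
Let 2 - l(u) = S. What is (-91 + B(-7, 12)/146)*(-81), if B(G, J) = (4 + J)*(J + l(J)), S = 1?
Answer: 529659/73 ≈ 7255.6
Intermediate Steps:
l(u) = 1 (l(u) = 2 - 1*1 = 2 - 1 = 1)
B(G, J) = (1 + J)*(4 + J) (B(G, J) = (4 + J)*(J + 1) = (4 + J)*(1 + J) = (1 + J)*(4 + J))
(-91 + B(-7, 12)/146)*(-81) = (-91 + (4 + 12² + 5*12)/146)*(-81) = (-91 + (4 + 144 + 60)*(1/146))*(-81) = (-91 + 208*(1/146))*(-81) = (-91 + 104/73)*(-81) = -6539/73*(-81) = 529659/73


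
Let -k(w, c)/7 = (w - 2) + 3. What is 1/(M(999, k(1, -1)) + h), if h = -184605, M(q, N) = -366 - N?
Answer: -1/184957 ≈ -5.4067e-6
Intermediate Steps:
k(w, c) = -7 - 7*w (k(w, c) = -7*((w - 2) + 3) = -7*((-2 + w) + 3) = -7*(1 + w) = -7 - 7*w)
1/(M(999, k(1, -1)) + h) = 1/((-366 - (-7 - 7*1)) - 184605) = 1/((-366 - (-7 - 7)) - 184605) = 1/((-366 - 1*(-14)) - 184605) = 1/((-366 + 14) - 184605) = 1/(-352 - 184605) = 1/(-184957) = -1/184957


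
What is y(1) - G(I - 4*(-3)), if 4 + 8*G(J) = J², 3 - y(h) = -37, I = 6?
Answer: 0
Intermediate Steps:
y(h) = 40 (y(h) = 3 - 1*(-37) = 3 + 37 = 40)
G(J) = -½ + J²/8
y(1) - G(I - 4*(-3)) = 40 - (-½ + (6 - 4*(-3))²/8) = 40 - (-½ + (6 + 12)²/8) = 40 - (-½ + (⅛)*18²) = 40 - (-½ + (⅛)*324) = 40 - (-½ + 81/2) = 40 - 1*40 = 40 - 40 = 0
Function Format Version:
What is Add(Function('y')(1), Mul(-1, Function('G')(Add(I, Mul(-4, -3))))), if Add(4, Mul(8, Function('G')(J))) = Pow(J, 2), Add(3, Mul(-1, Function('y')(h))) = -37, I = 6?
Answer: 0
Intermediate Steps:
Function('y')(h) = 40 (Function('y')(h) = Add(3, Mul(-1, -37)) = Add(3, 37) = 40)
Function('G')(J) = Add(Rational(-1, 2), Mul(Rational(1, 8), Pow(J, 2)))
Add(Function('y')(1), Mul(-1, Function('G')(Add(I, Mul(-4, -3))))) = Add(40, Mul(-1, Add(Rational(-1, 2), Mul(Rational(1, 8), Pow(Add(6, Mul(-4, -3)), 2))))) = Add(40, Mul(-1, Add(Rational(-1, 2), Mul(Rational(1, 8), Pow(Add(6, 12), 2))))) = Add(40, Mul(-1, Add(Rational(-1, 2), Mul(Rational(1, 8), Pow(18, 2))))) = Add(40, Mul(-1, Add(Rational(-1, 2), Mul(Rational(1, 8), 324)))) = Add(40, Mul(-1, Add(Rational(-1, 2), Rational(81, 2)))) = Add(40, Mul(-1, 40)) = Add(40, -40) = 0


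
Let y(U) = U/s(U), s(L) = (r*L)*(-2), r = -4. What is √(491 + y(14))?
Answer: √7858/4 ≈ 22.161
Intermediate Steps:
s(L) = 8*L (s(L) = -4*L*(-2) = 8*L)
y(U) = ⅛ (y(U) = U/((8*U)) = U*(1/(8*U)) = ⅛)
√(491 + y(14)) = √(491 + ⅛) = √(3929/8) = √7858/4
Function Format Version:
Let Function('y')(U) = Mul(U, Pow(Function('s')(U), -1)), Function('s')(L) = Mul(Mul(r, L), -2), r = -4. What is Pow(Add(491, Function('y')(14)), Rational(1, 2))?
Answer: Mul(Rational(1, 4), Pow(7858, Rational(1, 2))) ≈ 22.161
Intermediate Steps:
Function('s')(L) = Mul(8, L) (Function('s')(L) = Mul(Mul(-4, L), -2) = Mul(8, L))
Function('y')(U) = Rational(1, 8) (Function('y')(U) = Mul(U, Pow(Mul(8, U), -1)) = Mul(U, Mul(Rational(1, 8), Pow(U, -1))) = Rational(1, 8))
Pow(Add(491, Function('y')(14)), Rational(1, 2)) = Pow(Add(491, Rational(1, 8)), Rational(1, 2)) = Pow(Rational(3929, 8), Rational(1, 2)) = Mul(Rational(1, 4), Pow(7858, Rational(1, 2)))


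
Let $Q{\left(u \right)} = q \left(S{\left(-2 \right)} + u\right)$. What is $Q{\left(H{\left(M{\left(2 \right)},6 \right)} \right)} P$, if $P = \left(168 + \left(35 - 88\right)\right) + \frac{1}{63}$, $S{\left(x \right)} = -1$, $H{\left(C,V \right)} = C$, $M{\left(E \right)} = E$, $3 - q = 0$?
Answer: $\frac{7246}{21} \approx 345.05$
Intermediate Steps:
$q = 3$ ($q = 3 - 0 = 3 + 0 = 3$)
$P = \frac{7246}{63}$ ($P = \left(168 - 53\right) + \frac{1}{63} = 115 + \frac{1}{63} = \frac{7246}{63} \approx 115.02$)
$Q{\left(u \right)} = -3 + 3 u$ ($Q{\left(u \right)} = 3 \left(-1 + u\right) = -3 + 3 u$)
$Q{\left(H{\left(M{\left(2 \right)},6 \right)} \right)} P = \left(-3 + 3 \cdot 2\right) \frac{7246}{63} = \left(-3 + 6\right) \frac{7246}{63} = 3 \cdot \frac{7246}{63} = \frac{7246}{21}$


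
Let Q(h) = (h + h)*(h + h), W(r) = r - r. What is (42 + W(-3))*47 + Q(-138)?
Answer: 78150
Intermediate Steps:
W(r) = 0
Q(h) = 4*h² (Q(h) = (2*h)*(2*h) = 4*h²)
(42 + W(-3))*47 + Q(-138) = (42 + 0)*47 + 4*(-138)² = 42*47 + 4*19044 = 1974 + 76176 = 78150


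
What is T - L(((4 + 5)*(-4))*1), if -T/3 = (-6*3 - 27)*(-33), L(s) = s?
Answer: -4419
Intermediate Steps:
T = -4455 (T = -3*(-6*3 - 27)*(-33) = -3*(-18 - 27)*(-33) = -(-135)*(-33) = -3*1485 = -4455)
T - L(((4 + 5)*(-4))*1) = -4455 - (4 + 5)*(-4) = -4455 - 9*(-4) = -4455 - (-36) = -4455 - 1*(-36) = -4455 + 36 = -4419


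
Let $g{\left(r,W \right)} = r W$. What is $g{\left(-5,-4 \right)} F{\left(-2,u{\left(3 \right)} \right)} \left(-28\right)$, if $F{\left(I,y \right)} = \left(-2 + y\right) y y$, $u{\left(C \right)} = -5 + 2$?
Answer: $25200$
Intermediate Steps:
$u{\left(C \right)} = -3$
$F{\left(I,y \right)} = y^{2} \left(-2 + y\right)$ ($F{\left(I,y \right)} = \left(-2 + y\right) y^{2} = y^{2} \left(-2 + y\right)$)
$g{\left(r,W \right)} = W r$
$g{\left(-5,-4 \right)} F{\left(-2,u{\left(3 \right)} \right)} \left(-28\right) = \left(-4\right) \left(-5\right) \left(-3\right)^{2} \left(-2 - 3\right) \left(-28\right) = 20 \cdot 9 \left(-5\right) \left(-28\right) = 20 \left(-45\right) \left(-28\right) = \left(-900\right) \left(-28\right) = 25200$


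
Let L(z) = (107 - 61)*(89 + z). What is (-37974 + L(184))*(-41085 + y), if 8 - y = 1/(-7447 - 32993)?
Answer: 1759161957861/1685 ≈ 1.0440e+9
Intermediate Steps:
L(z) = 4094 + 46*z (L(z) = 46*(89 + z) = 4094 + 46*z)
y = 323521/40440 (y = 8 - 1/(-7447 - 32993) = 8 - 1/(-40440) = 8 - 1*(-1/40440) = 8 + 1/40440 = 323521/40440 ≈ 8.0000)
(-37974 + L(184))*(-41085 + y) = (-37974 + (4094 + 46*184))*(-41085 + 323521/40440) = (-37974 + (4094 + 8464))*(-1661153879/40440) = (-37974 + 12558)*(-1661153879/40440) = -25416*(-1661153879/40440) = 1759161957861/1685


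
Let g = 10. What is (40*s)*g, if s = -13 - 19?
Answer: -12800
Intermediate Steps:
s = -32
(40*s)*g = (40*(-32))*10 = -1280*10 = -12800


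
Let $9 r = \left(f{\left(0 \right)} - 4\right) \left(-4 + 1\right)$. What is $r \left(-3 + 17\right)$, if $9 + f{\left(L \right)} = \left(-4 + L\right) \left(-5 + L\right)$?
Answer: $- \frac{98}{3} \approx -32.667$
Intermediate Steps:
$f{\left(L \right)} = -9 + \left(-5 + L\right) \left(-4 + L\right)$ ($f{\left(L \right)} = -9 + \left(-4 + L\right) \left(-5 + L\right) = -9 + \left(-5 + L\right) \left(-4 + L\right)$)
$r = - \frac{7}{3}$ ($r = \frac{\left(\left(11 + 0^{2} - 0\right) - 4\right) \left(-4 + 1\right)}{9} = \frac{\left(\left(11 + 0 + 0\right) - 4\right) \left(-3\right)}{9} = \frac{\left(11 - 4\right) \left(-3\right)}{9} = \frac{7 \left(-3\right)}{9} = \frac{1}{9} \left(-21\right) = - \frac{7}{3} \approx -2.3333$)
$r \left(-3 + 17\right) = - \frac{7 \left(-3 + 17\right)}{3} = \left(- \frac{7}{3}\right) 14 = - \frac{98}{3}$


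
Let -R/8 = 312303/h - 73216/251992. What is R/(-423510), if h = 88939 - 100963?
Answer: -51011671/102821705946 ≈ -0.00049612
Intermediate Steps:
h = -12024
R = 255058355/1213923 (R = -8*(312303/(-12024) - 73216/251992) = -8*(312303*(-1/12024) - 73216*1/251992) = -8*(-104101/4008 - 704/2423) = -8*(-255058355/9711384) = 255058355/1213923 ≈ 210.11)
R/(-423510) = (255058355/1213923)/(-423510) = (255058355/1213923)*(-1/423510) = -51011671/102821705946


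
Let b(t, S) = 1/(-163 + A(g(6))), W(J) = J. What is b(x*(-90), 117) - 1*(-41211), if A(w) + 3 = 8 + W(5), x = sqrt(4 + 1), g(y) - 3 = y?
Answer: 6305282/153 ≈ 41211.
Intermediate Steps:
g(y) = 3 + y
x = sqrt(5) ≈ 2.2361
A(w) = 10 (A(w) = -3 + (8 + 5) = -3 + 13 = 10)
b(t, S) = -1/153 (b(t, S) = 1/(-163 + 10) = 1/(-153) = -1/153)
b(x*(-90), 117) - 1*(-41211) = -1/153 - 1*(-41211) = -1/153 + 41211 = 6305282/153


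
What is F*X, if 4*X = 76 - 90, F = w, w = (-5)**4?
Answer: -4375/2 ≈ -2187.5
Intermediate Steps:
w = 625
F = 625
X = -7/2 (X = (76 - 90)/4 = (1/4)*(-14) = -7/2 ≈ -3.5000)
F*X = 625*(-7/2) = -4375/2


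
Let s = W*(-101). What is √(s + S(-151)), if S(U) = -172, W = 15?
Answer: I*√1687 ≈ 41.073*I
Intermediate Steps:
s = -1515 (s = 15*(-101) = -1515)
√(s + S(-151)) = √(-1515 - 172) = √(-1687) = I*√1687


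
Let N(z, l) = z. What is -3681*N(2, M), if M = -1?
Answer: -7362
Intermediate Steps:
-3681*N(2, M) = -3681*2 = -7362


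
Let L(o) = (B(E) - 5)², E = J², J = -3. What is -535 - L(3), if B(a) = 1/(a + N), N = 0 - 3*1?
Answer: -20101/36 ≈ -558.36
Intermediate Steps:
N = -3 (N = 0 - 3 = -3)
E = 9 (E = (-3)² = 9)
B(a) = 1/(-3 + a) (B(a) = 1/(a - 3) = 1/(-3 + a))
L(o) = 841/36 (L(o) = (1/(-3 + 9) - 5)² = (1/6 - 5)² = (⅙ - 5)² = (-29/6)² = 841/36)
-535 - L(3) = -535 - 1*841/36 = -535 - 841/36 = -20101/36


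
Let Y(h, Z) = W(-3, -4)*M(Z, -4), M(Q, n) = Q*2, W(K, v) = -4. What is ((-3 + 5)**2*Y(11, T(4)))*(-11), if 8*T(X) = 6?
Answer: 264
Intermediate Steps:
T(X) = 3/4 (T(X) = (1/8)*6 = 3/4)
M(Q, n) = 2*Q
Y(h, Z) = -8*Z
((-3 + 5)**2*Y(11, T(4)))*(-11) = ((-3 + 5)**2*(-8*3/4))*(-11) = (2**2*(-6))*(-11) = (4*(-6))*(-11) = -24*(-11) = 264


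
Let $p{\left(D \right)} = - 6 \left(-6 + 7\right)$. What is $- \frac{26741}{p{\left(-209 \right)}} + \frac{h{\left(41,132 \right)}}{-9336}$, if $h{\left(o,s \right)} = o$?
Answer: $\frac{41608955}{9336} \approx 4456.8$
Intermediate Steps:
$p{\left(D \right)} = -6$ ($p{\left(D \right)} = \left(-6\right) 1 = -6$)
$- \frac{26741}{p{\left(-209 \right)}} + \frac{h{\left(41,132 \right)}}{-9336} = - \frac{26741}{-6} + \frac{41}{-9336} = \left(-26741\right) \left(- \frac{1}{6}\right) + 41 \left(- \frac{1}{9336}\right) = \frac{26741}{6} - \frac{41}{9336} = \frac{41608955}{9336}$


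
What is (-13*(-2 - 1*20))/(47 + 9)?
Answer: 143/28 ≈ 5.1071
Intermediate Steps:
(-13*(-2 - 1*20))/(47 + 9) = -13*(-2 - 20)/56 = -13*(-22)*(1/56) = 286*(1/56) = 143/28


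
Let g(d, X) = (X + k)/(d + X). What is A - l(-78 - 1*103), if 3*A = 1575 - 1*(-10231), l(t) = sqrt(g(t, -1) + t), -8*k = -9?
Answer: 11806/3 - I*sqrt(23981867)/364 ≈ 3935.3 - 13.454*I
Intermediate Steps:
k = 9/8 (k = -1/8*(-9) = 9/8 ≈ 1.1250)
g(d, X) = (9/8 + X)/(X + d) (g(d, X) = (X + 9/8)/(d + X) = (9/8 + X)/(X + d))
l(t) = sqrt(t + 1/(8*(-1 + t))) (l(t) = sqrt((9/8 - 1)/(-1 + t) + t) = sqrt((1/8)/(-1 + t) + t) = sqrt(1/(8*(-1 + t)) + t) = sqrt(t + 1/(8*(-1 + t))))
A = 11806/3 (A = (1575 - 1*(-10231))/3 = (1575 + 10231)/3 = (1/3)*11806 = 11806/3 ≈ 3935.3)
A - l(-78 - 1*103) = 11806/3 - sqrt(2)*sqrt(1/(-1 + (-78 - 1*103)) + 8*(-78 - 1*103))/4 = 11806/3 - sqrt(2)*sqrt(1/(-1 + (-78 - 103)) + 8*(-78 - 103))/4 = 11806/3 - sqrt(2)*sqrt(1/(-1 - 181) + 8*(-181))/4 = 11806/3 - sqrt(2)*sqrt(1/(-182) - 1448)/4 = 11806/3 - sqrt(2)*sqrt(-1/182 - 1448)/4 = 11806/3 - sqrt(2)*sqrt(-263537/182)/4 = 11806/3 - sqrt(2)*I*sqrt(47963734)/182/4 = 11806/3 - I*sqrt(23981867)/364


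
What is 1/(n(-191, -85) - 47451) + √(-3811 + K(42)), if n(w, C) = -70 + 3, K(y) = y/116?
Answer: -1/47518 + I*√12818986/58 ≈ -2.1045e-5 + 61.73*I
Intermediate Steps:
K(y) = y/116 (K(y) = y*(1/116) = y/116)
n(w, C) = -67
1/(n(-191, -85) - 47451) + √(-3811 + K(42)) = 1/(-67 - 47451) + √(-3811 + (1/116)*42) = 1/(-47518) + √(-3811 + 21/58) = -1/47518 + √(-221017/58) = -1/47518 + I*√12818986/58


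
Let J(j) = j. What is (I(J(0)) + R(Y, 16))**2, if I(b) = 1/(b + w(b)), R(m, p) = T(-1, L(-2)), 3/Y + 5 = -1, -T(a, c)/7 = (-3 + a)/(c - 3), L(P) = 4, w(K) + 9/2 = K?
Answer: 62500/81 ≈ 771.60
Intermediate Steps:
w(K) = -9/2 + K
T(a, c) = -7*(-3 + a)/(-3 + c) (T(a, c) = -7*(-3 + a)/(c - 3) = -7*(-3 + a)/(-3 + c))
Y = -1/2 (Y = 3/(-5 - 1) = 3/(-6) = 3*(-1/6) = -1/2 ≈ -0.50000)
R(m, p) = 28 (R(m, p) = 7*(3 - 1*(-1))/(-3 + 4) = 7*(3 + 1)/1 = 7*1*4 = 28)
I(b) = 1/(-9/2 + 2*b) (I(b) = 1/(b + (-9/2 + b)) = 1/(-9/2 + 2*b))
(I(J(0)) + R(Y, 16))**2 = (2/(-9 + 4*0) + 28)**2 = (2/(-9 + 0) + 28)**2 = (2/(-9) + 28)**2 = (2*(-1/9) + 28)**2 = (-2/9 + 28)**2 = (250/9)**2 = 62500/81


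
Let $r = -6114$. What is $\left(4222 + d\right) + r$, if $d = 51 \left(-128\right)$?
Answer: $-8420$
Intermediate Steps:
$d = -6528$
$\left(4222 + d\right) + r = \left(4222 - 6528\right) - 6114 = -2306 - 6114 = -8420$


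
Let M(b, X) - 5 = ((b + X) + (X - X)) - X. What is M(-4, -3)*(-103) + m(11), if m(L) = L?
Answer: -92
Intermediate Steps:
M(b, X) = 5 + b (M(b, X) = 5 + (((b + X) + (X - X)) - X) = 5 + (((X + b) + 0) - X) = 5 + ((X + b) - X) = 5 + b)
M(-4, -3)*(-103) + m(11) = (5 - 4)*(-103) + 11 = 1*(-103) + 11 = -103 + 11 = -92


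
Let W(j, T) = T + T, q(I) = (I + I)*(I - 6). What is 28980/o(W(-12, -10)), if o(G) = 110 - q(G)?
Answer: -966/31 ≈ -31.161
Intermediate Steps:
q(I) = 2*I*(-6 + I) (q(I) = (2*I)*(-6 + I) = 2*I*(-6 + I))
W(j, T) = 2*T
o(G) = 110 - 2*G*(-6 + G)
28980/o(W(-12, -10)) = 28980/(110 - 2*2*(-10)*(-6 + 2*(-10))) = 28980/(110 - 2*(-20)*(-6 - 20)) = 28980/(110 - 2*(-20)*(-26)) = 28980/(110 - 1040) = 28980/(-930) = 28980*(-1/930) = -966/31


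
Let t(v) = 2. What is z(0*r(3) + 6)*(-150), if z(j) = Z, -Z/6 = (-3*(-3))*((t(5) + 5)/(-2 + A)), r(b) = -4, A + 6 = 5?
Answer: -18900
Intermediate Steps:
A = -1 (A = -6 + 5 = -1)
Z = 126 (Z = -6*(-3*(-3))*(2 + 5)/(-2 - 1) = -54*7/(-3) = -54*7*(-⅓) = -54*(-7)/3 = -6*(-21) = 126)
z(j) = 126
z(0*r(3) + 6)*(-150) = 126*(-150) = -18900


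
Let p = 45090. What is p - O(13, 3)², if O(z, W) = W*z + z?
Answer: 42386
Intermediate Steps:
O(z, W) = z + W*z
p - O(13, 3)² = 45090 - (13*(1 + 3))² = 45090 - (13*4)² = 45090 - 1*52² = 45090 - 1*2704 = 45090 - 2704 = 42386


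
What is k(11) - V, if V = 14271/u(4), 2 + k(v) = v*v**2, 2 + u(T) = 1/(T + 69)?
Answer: 1234488/145 ≈ 8513.7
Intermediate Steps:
u(T) = -2 + 1/(69 + T) (u(T) = -2 + 1/(T + 69) = -2 + 1/(69 + T))
k(v) = -2 + v**3 (k(v) = -2 + v*v**2 = -2 + v**3)
V = -1041783/145 (V = 14271/(((-137 - 2*4)/(69 + 4))) = 14271/(((-137 - 8)/73)) = 14271/(((1/73)*(-145))) = 14271/(-145/73) = 14271*(-73/145) = -1041783/145 ≈ -7184.7)
k(11) - V = (-2 + 11**3) - 1*(-1041783/145) = (-2 + 1331) + 1041783/145 = 1329 + 1041783/145 = 1234488/145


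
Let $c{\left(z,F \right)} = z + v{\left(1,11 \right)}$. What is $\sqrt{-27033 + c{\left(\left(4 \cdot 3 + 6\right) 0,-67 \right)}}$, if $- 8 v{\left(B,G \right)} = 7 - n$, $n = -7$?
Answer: $\frac{i \sqrt{108139}}{2} \approx 164.42 i$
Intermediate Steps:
$v{\left(B,G \right)} = - \frac{7}{4}$ ($v{\left(B,G \right)} = - \frac{7 - -7}{8} = - \frac{7 + 7}{8} = \left(- \frac{1}{8}\right) 14 = - \frac{7}{4}$)
$c{\left(z,F \right)} = - \frac{7}{4} + z$ ($c{\left(z,F \right)} = z - \frac{7}{4} = - \frac{7}{4} + z$)
$\sqrt{-27033 + c{\left(\left(4 \cdot 3 + 6\right) 0,-67 \right)}} = \sqrt{-27033 - \left(\frac{7}{4} - \left(4 \cdot 3 + 6\right) 0\right)} = \sqrt{-27033 - \left(\frac{7}{4} - \left(12 + 6\right) 0\right)} = \sqrt{-27033 + \left(- \frac{7}{4} + 18 \cdot 0\right)} = \sqrt{-27033 + \left(- \frac{7}{4} + 0\right)} = \sqrt{-27033 - \frac{7}{4}} = \sqrt{- \frac{108139}{4}} = \frac{i \sqrt{108139}}{2}$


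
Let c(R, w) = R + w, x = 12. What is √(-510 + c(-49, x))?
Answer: I*√547 ≈ 23.388*I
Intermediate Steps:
√(-510 + c(-49, x)) = √(-510 + (-49 + 12)) = √(-510 - 37) = √(-547) = I*√547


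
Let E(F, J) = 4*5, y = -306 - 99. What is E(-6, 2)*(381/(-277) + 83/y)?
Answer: -709184/22437 ≈ -31.608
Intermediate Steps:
y = -405
E(F, J) = 20
E(-6, 2)*(381/(-277) + 83/y) = 20*(381/(-277) + 83/(-405)) = 20*(381*(-1/277) + 83*(-1/405)) = 20*(-381/277 - 83/405) = 20*(-177296/112185) = -709184/22437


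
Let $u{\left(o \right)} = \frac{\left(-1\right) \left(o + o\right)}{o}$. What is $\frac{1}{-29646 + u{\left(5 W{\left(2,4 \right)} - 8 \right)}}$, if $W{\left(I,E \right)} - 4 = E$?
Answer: $- \frac{1}{29648} \approx -3.3729 \cdot 10^{-5}$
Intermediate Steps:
$W{\left(I,E \right)} = 4 + E$
$u{\left(o \right)} = -2$ ($u{\left(o \right)} = \frac{\left(-1\right) 2 o}{o} = \frac{\left(-2\right) o}{o} = -2$)
$\frac{1}{-29646 + u{\left(5 W{\left(2,4 \right)} - 8 \right)}} = \frac{1}{-29646 - 2} = \frac{1}{-29648} = - \frac{1}{29648}$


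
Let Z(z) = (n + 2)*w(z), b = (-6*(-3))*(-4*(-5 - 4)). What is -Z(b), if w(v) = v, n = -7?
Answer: 3240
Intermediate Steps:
b = 648 (b = 18*(-4*(-9)) = 18*36 = 648)
Z(z) = -5*z (Z(z) = (-7 + 2)*z = -5*z)
-Z(b) = -(-5)*648 = -1*(-3240) = 3240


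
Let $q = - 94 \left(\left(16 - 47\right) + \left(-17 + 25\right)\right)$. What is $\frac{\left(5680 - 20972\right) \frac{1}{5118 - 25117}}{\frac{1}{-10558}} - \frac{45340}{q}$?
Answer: $- \frac{174984001146}{21618919} \approx -8094.0$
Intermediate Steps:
$q = 2162$ ($q = - 94 \left(\left(16 - 47\right) + 8\right) = - 94 \left(-31 + 8\right) = \left(-94\right) \left(-23\right) = 2162$)
$\frac{\left(5680 - 20972\right) \frac{1}{5118 - 25117}}{\frac{1}{-10558}} - \frac{45340}{q} = \frac{\left(5680 - 20972\right) \frac{1}{5118 - 25117}}{\frac{1}{-10558}} - \frac{45340}{2162} = \frac{\left(-15292\right) \frac{1}{-19999}}{- \frac{1}{10558}} - \frac{22670}{1081} = \left(-15292\right) \left(- \frac{1}{19999}\right) \left(-10558\right) - \frac{22670}{1081} = \frac{15292}{19999} \left(-10558\right) - \frac{22670}{1081} = - \frac{161452936}{19999} - \frac{22670}{1081} = - \frac{174984001146}{21618919}$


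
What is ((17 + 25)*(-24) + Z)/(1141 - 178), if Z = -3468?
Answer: -1492/321 ≈ -4.6480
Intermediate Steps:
((17 + 25)*(-24) + Z)/(1141 - 178) = ((17 + 25)*(-24) - 3468)/(1141 - 178) = (42*(-24) - 3468)/963 = (-1008 - 3468)*(1/963) = -4476*1/963 = -1492/321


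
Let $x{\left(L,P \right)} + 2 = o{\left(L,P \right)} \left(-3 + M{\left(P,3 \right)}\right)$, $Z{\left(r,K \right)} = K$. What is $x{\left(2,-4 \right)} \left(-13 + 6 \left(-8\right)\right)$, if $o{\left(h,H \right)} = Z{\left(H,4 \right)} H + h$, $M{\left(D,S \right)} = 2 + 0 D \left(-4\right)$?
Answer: $-732$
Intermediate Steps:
$M{\left(D,S \right)} = 2$ ($M{\left(D,S \right)} = 2 + 0 \left(- 4 D\right) = 2 + 0 = 2$)
$o{\left(h,H \right)} = h + 4 H$ ($o{\left(h,H \right)} = 4 H + h = h + 4 H$)
$x{\left(L,P \right)} = -2 - L - 4 P$ ($x{\left(L,P \right)} = -2 + \left(L + 4 P\right) \left(-3 + 2\right) = -2 + \left(L + 4 P\right) \left(-1\right) = -2 - \left(L + 4 P\right) = -2 - L - 4 P$)
$x{\left(2,-4 \right)} \left(-13 + 6 \left(-8\right)\right) = \left(-2 - 2 - -16\right) \left(-13 + 6 \left(-8\right)\right) = \left(-2 - 2 + 16\right) \left(-13 - 48\right) = 12 \left(-61\right) = -732$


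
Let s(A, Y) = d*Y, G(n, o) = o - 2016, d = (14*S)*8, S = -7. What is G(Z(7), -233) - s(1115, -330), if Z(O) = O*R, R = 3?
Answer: -260969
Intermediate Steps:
d = -784 (d = (14*(-7))*8 = -98*8 = -784)
Z(O) = 3*O (Z(O) = O*3 = 3*O)
G(n, o) = -2016 + o
s(A, Y) = -784*Y
G(Z(7), -233) - s(1115, -330) = (-2016 - 233) - (-784)*(-330) = -2249 - 1*258720 = -2249 - 258720 = -260969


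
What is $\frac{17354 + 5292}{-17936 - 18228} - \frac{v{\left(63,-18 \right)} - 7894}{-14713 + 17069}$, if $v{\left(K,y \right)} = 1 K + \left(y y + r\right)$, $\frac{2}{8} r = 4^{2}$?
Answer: $\frac{53953669}{21300596} \approx 2.533$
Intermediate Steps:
$r = 64$ ($r = 4 \cdot 4^{2} = 4 \cdot 16 = 64$)
$v{\left(K,y \right)} = 64 + K + y^{2}$ ($v{\left(K,y \right)} = 1 K + \left(y y + 64\right) = K + \left(y^{2} + 64\right) = K + \left(64 + y^{2}\right) = 64 + K + y^{2}$)
$\frac{17354 + 5292}{-17936 - 18228} - \frac{v{\left(63,-18 \right)} - 7894}{-14713 + 17069} = \frac{17354 + 5292}{-17936 - 18228} - \frac{\left(64 + 63 + \left(-18\right)^{2}\right) - 7894}{-14713 + 17069} = \frac{22646}{-36164} - \frac{\left(64 + 63 + 324\right) - 7894}{2356} = 22646 \left(- \frac{1}{36164}\right) - \left(451 - 7894\right) \frac{1}{2356} = - \frac{11323}{18082} - \left(-7443\right) \frac{1}{2356} = - \frac{11323}{18082} - - \frac{7443}{2356} = - \frac{11323}{18082} + \frac{7443}{2356} = \frac{53953669}{21300596}$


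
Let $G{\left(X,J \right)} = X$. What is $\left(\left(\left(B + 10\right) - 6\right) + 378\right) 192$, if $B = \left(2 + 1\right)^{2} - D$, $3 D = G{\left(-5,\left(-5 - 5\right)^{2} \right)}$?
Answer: $75392$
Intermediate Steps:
$D = - \frac{5}{3}$ ($D = \frac{1}{3} \left(-5\right) = - \frac{5}{3} \approx -1.6667$)
$B = \frac{32}{3}$ ($B = \left(2 + 1\right)^{2} - - \frac{5}{3} = 3^{2} + \frac{5}{3} = 9 + \frac{5}{3} = \frac{32}{3} \approx 10.667$)
$\left(\left(\left(B + 10\right) - 6\right) + 378\right) 192 = \left(\left(\left(\frac{32}{3} + 10\right) - 6\right) + 378\right) 192 = \left(\left(\frac{62}{3} - 6\right) + 378\right) 192 = \left(\frac{44}{3} + 378\right) 192 = \frac{1178}{3} \cdot 192 = 75392$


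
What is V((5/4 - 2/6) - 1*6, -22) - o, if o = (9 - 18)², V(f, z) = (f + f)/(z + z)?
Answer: -21323/264 ≈ -80.769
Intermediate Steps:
V(f, z) = f/z (V(f, z) = (2*f)/((2*z)) = (2*f)*(1/(2*z)) = f/z)
o = 81 (o = (-9)² = 81)
V((5/4 - 2/6) - 1*6, -22) - o = ((5/4 - 2/6) - 1*6)/(-22) - 1*81 = ((5*(¼) - 2*⅙) - 6)*(-1/22) - 81 = ((5/4 - ⅓) - 6)*(-1/22) - 81 = (11/12 - 6)*(-1/22) - 81 = -61/12*(-1/22) - 81 = 61/264 - 81 = -21323/264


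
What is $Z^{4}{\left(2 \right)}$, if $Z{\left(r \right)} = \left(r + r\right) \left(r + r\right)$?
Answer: $65536$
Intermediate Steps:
$Z{\left(r \right)} = 4 r^{2}$ ($Z{\left(r \right)} = 2 r 2 r = 4 r^{2}$)
$Z^{4}{\left(2 \right)} = \left(4 \cdot 2^{2}\right)^{4} = \left(4 \cdot 4\right)^{4} = 16^{4} = 65536$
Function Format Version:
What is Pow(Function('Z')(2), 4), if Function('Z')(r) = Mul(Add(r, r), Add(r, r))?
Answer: 65536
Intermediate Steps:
Function('Z')(r) = Mul(4, Pow(r, 2)) (Function('Z')(r) = Mul(Mul(2, r), Mul(2, r)) = Mul(4, Pow(r, 2)))
Pow(Function('Z')(2), 4) = Pow(Mul(4, Pow(2, 2)), 4) = Pow(Mul(4, 4), 4) = Pow(16, 4) = 65536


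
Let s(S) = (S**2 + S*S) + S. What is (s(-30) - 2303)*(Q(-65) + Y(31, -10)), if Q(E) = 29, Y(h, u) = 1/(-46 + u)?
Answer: -865059/56 ≈ -15447.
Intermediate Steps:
s(S) = S + 2*S**2 (s(S) = (S**2 + S**2) + S = 2*S**2 + S = S + 2*S**2)
(s(-30) - 2303)*(Q(-65) + Y(31, -10)) = (-30*(1 + 2*(-30)) - 2303)*(29 + 1/(-46 - 10)) = (-30*(1 - 60) - 2303)*(29 + 1/(-56)) = (-30*(-59) - 2303)*(29 - 1/56) = (1770 - 2303)*(1623/56) = -533*1623/56 = -865059/56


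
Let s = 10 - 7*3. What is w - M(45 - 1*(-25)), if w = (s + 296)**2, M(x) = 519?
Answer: 80706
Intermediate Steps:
s = -11 (s = 10 - 21 = -11)
w = 81225 (w = (-11 + 296)**2 = 285**2 = 81225)
w - M(45 - 1*(-25)) = 81225 - 1*519 = 81225 - 519 = 80706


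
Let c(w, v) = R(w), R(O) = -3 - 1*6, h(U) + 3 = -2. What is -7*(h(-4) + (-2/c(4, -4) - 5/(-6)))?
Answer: 497/18 ≈ 27.611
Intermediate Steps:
h(U) = -5 (h(U) = -3 - 2 = -5)
R(O) = -9 (R(O) = -3 - 6 = -9)
c(w, v) = -9
-7*(h(-4) + (-2/c(4, -4) - 5/(-6))) = -7*(-5 + (-2/(-9) - 5/(-6))) = -7*(-5 + (-2*(-⅑) - 5*(-⅙))) = -7*(-5 + (2/9 + ⅚)) = -7*(-5 + 19/18) = -7*(-71/18) = 497/18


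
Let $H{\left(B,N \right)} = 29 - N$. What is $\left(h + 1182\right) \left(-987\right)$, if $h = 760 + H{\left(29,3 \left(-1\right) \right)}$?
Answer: $-1948338$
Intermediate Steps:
$h = 792$ ($h = 760 + \left(29 - 3 \left(-1\right)\right) = 760 + \left(29 - -3\right) = 760 + \left(29 + 3\right) = 760 + 32 = 792$)
$\left(h + 1182\right) \left(-987\right) = \left(792 + 1182\right) \left(-987\right) = 1974 \left(-987\right) = -1948338$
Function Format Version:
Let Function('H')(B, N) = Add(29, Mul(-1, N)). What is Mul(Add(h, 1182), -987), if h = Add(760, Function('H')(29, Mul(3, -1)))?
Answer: -1948338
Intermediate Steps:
h = 792 (h = Add(760, Add(29, Mul(-1, Mul(3, -1)))) = Add(760, Add(29, Mul(-1, -3))) = Add(760, Add(29, 3)) = Add(760, 32) = 792)
Mul(Add(h, 1182), -987) = Mul(Add(792, 1182), -987) = Mul(1974, -987) = -1948338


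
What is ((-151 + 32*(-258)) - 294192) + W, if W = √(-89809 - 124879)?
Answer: -302599 + 4*I*√13418 ≈ -3.026e+5 + 463.34*I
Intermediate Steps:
W = 4*I*√13418 (W = √(-214688) = 4*I*√13418 ≈ 463.34*I)
((-151 + 32*(-258)) - 294192) + W = ((-151 + 32*(-258)) - 294192) + 4*I*√13418 = ((-151 - 8256) - 294192) + 4*I*√13418 = (-8407 - 294192) + 4*I*√13418 = -302599 + 4*I*√13418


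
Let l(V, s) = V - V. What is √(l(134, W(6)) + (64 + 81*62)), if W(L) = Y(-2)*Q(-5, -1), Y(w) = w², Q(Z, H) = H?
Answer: √5086 ≈ 71.316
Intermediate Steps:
W(L) = -4 (W(L) = (-2)²*(-1) = 4*(-1) = -4)
l(V, s) = 0
√(l(134, W(6)) + (64 + 81*62)) = √(0 + (64 + 81*62)) = √(0 + (64 + 5022)) = √(0 + 5086) = √5086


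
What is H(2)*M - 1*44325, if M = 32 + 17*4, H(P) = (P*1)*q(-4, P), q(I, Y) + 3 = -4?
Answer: -45725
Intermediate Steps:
q(I, Y) = -7 (q(I, Y) = -3 - 4 = -7)
H(P) = -7*P (H(P) = (P*1)*(-7) = P*(-7) = -7*P)
M = 100 (M = 32 + 68 = 100)
H(2)*M - 1*44325 = -7*2*100 - 1*44325 = -14*100 - 44325 = -1400 - 44325 = -45725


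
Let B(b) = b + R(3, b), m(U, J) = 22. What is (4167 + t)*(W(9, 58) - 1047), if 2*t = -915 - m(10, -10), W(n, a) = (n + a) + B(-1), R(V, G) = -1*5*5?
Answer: -3720691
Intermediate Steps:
R(V, G) = -25 (R(V, G) = -5*5 = -25)
B(b) = -25 + b (B(b) = b - 25 = -25 + b)
W(n, a) = -26 + a + n (W(n, a) = (n + a) + (-25 - 1) = (a + n) - 26 = -26 + a + n)
t = -937/2 (t = (-915 - 1*22)/2 = (-915 - 22)/2 = (½)*(-937) = -937/2 ≈ -468.50)
(4167 + t)*(W(9, 58) - 1047) = (4167 - 937/2)*((-26 + 58 + 9) - 1047) = 7397*(41 - 1047)/2 = (7397/2)*(-1006) = -3720691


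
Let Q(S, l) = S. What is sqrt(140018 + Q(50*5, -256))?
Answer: 2*sqrt(35067) ≈ 374.52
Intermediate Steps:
sqrt(140018 + Q(50*5, -256)) = sqrt(140018 + 50*5) = sqrt(140018 + 250) = sqrt(140268) = 2*sqrt(35067)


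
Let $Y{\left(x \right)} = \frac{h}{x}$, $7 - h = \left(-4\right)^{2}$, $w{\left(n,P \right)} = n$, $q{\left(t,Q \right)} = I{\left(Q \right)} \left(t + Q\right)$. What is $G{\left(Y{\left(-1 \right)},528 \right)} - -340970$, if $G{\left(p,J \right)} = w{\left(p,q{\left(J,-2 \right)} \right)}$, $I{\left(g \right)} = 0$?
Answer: $340979$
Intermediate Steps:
$q{\left(t,Q \right)} = 0$ ($q{\left(t,Q \right)} = 0 \left(t + Q\right) = 0 \left(Q + t\right) = 0$)
$h = -9$ ($h = 7 - \left(-4\right)^{2} = 7 - 16 = -9$)
$Y{\left(x \right)} = - \frac{9}{x}$
$G{\left(p,J \right)} = p$
$G{\left(Y{\left(-1 \right)},528 \right)} - -340970 = - \frac{9}{-1} - -340970 = \left(-9\right) \left(-1\right) + 340970 = 9 + 340970 = 340979$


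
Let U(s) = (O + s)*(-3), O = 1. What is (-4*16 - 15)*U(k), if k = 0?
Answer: 237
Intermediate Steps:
U(s) = -3 - 3*s (U(s) = (1 + s)*(-3) = -3 - 3*s)
(-4*16 - 15)*U(k) = (-4*16 - 15)*(-3 - 3*0) = (-64 - 15)*(-3 + 0) = -79*(-3) = 237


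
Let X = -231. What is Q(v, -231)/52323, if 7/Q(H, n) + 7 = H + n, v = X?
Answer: -1/3505641 ≈ -2.8525e-7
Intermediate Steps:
v = -231
Q(H, n) = 7/(-7 + H + n) (Q(H, n) = 7/(-7 + (H + n)) = 7/(-7 + H + n))
Q(v, -231)/52323 = (7/(-7 - 231 - 231))/52323 = (7/(-469))*(1/52323) = (7*(-1/469))*(1/52323) = -1/67*1/52323 = -1/3505641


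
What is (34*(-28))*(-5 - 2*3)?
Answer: 10472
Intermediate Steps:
(34*(-28))*(-5 - 2*3) = -952*(-5 - 6) = -952*(-11) = 10472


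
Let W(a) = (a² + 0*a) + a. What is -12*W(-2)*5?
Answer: -120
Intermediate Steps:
W(a) = a + a² (W(a) = (a² + 0) + a = a² + a = a + a²)
-12*W(-2)*5 = -(-24)*(1 - 2)*5 = -(-24)*(-1)*5 = -12*2*5 = -24*5 = -120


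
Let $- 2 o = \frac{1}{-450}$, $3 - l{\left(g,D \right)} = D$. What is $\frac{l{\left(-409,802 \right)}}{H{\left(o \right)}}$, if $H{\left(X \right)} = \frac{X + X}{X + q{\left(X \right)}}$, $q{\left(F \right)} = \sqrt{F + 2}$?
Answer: $- \frac{799}{2} - 11985 \sqrt{1801} \approx -5.0902 \cdot 10^{5}$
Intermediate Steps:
$l{\left(g,D \right)} = 3 - D$
$o = \frac{1}{900}$ ($o = - \frac{1}{2 \left(-450\right)} = \left(- \frac{1}{2}\right) \left(- \frac{1}{450}\right) = \frac{1}{900} \approx 0.0011111$)
$q{\left(F \right)} = \sqrt{2 + F}$
$H{\left(X \right)} = \frac{2 X}{X + \sqrt{2 + X}}$ ($H{\left(X \right)} = \frac{X + X}{X + \sqrt{2 + X}} = \frac{2 X}{X + \sqrt{2 + X}}$)
$\frac{l{\left(-409,802 \right)}}{H{\left(o \right)}} = \frac{3 - 802}{2 \cdot \frac{1}{900} \frac{1}{\frac{1}{900} + \sqrt{2 + \frac{1}{900}}}} = \frac{3 - 802}{2 \cdot \frac{1}{900} \frac{1}{\frac{1}{900} + \sqrt{\frac{1801}{900}}}} = - \frac{799}{2 \cdot \frac{1}{900} \frac{1}{\frac{1}{900} + \frac{\sqrt{1801}}{30}}} = - \frac{799}{\frac{1}{450} \frac{1}{\frac{1}{900} + \frac{\sqrt{1801}}{30}}} = - 799 \left(\frac{1}{2} + 15 \sqrt{1801}\right) = - \frac{799}{2} - 11985 \sqrt{1801}$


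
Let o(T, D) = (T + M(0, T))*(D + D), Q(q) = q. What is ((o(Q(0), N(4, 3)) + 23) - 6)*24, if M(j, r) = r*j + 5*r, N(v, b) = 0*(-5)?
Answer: 408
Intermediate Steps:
N(v, b) = 0
M(j, r) = 5*r + j*r (M(j, r) = j*r + 5*r = 5*r + j*r)
o(T, D) = 12*D*T (o(T, D) = (T + T*(5 + 0))*(D + D) = (T + T*5)*(2*D) = (T + 5*T)*(2*D) = (6*T)*(2*D) = 12*D*T)
((o(Q(0), N(4, 3)) + 23) - 6)*24 = ((12*0*0 + 23) - 6)*24 = ((0 + 23) - 6)*24 = (23 - 6)*24 = 17*24 = 408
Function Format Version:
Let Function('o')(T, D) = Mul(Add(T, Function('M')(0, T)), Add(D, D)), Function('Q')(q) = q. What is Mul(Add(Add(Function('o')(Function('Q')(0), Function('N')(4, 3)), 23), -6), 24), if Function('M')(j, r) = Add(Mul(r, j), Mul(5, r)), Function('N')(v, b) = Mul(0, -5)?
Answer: 408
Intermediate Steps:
Function('N')(v, b) = 0
Function('M')(j, r) = Add(Mul(5, r), Mul(j, r)) (Function('M')(j, r) = Add(Mul(j, r), Mul(5, r)) = Add(Mul(5, r), Mul(j, r)))
Function('o')(T, D) = Mul(12, D, T) (Function('o')(T, D) = Mul(Add(T, Mul(T, Add(5, 0))), Add(D, D)) = Mul(Add(T, Mul(T, 5)), Mul(2, D)) = Mul(Add(T, Mul(5, T)), Mul(2, D)) = Mul(Mul(6, T), Mul(2, D)) = Mul(12, D, T))
Mul(Add(Add(Function('o')(Function('Q')(0), Function('N')(4, 3)), 23), -6), 24) = Mul(Add(Add(Mul(12, 0, 0), 23), -6), 24) = Mul(Add(Add(0, 23), -6), 24) = Mul(Add(23, -6), 24) = Mul(17, 24) = 408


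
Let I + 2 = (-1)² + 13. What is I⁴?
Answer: 20736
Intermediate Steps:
I = 12 (I = -2 + ((-1)² + 13) = -2 + (1 + 13) = -2 + 14 = 12)
I⁴ = 12⁴ = 20736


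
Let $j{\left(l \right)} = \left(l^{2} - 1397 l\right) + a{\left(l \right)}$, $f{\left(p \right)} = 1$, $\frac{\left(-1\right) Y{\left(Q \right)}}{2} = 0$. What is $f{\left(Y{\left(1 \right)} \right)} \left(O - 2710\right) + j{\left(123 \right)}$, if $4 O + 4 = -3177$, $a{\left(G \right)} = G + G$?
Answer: $- \frac{639845}{4} \approx -1.5996 \cdot 10^{5}$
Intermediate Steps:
$a{\left(G \right)} = 2 G$
$Y{\left(Q \right)} = 0$ ($Y{\left(Q \right)} = \left(-2\right) 0 = 0$)
$O = - \frac{3181}{4}$ ($O = -1 + \frac{1}{4} \left(-3177\right) = -1 - \frac{3177}{4} = - \frac{3181}{4} \approx -795.25$)
$j{\left(l \right)} = l^{2} - 1395 l$ ($j{\left(l \right)} = \left(l^{2} - 1397 l\right) + 2 l = l^{2} - 1395 l$)
$f{\left(Y{\left(1 \right)} \right)} \left(O - 2710\right) + j{\left(123 \right)} = 1 \left(- \frac{3181}{4} - 2710\right) + 123 \left(-1395 + 123\right) = 1 \left(- \frac{3181}{4} - 2710\right) + 123 \left(-1272\right) = 1 \left(- \frac{14021}{4}\right) - 156456 = - \frac{14021}{4} - 156456 = - \frac{639845}{4}$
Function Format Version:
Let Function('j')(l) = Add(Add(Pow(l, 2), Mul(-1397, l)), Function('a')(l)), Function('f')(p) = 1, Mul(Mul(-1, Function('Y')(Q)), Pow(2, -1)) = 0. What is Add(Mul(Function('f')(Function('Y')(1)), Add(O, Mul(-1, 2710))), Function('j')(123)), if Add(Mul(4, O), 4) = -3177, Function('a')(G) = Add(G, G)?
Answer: Rational(-639845, 4) ≈ -1.5996e+5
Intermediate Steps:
Function('a')(G) = Mul(2, G)
Function('Y')(Q) = 0 (Function('Y')(Q) = Mul(-2, 0) = 0)
O = Rational(-3181, 4) (O = Add(-1, Mul(Rational(1, 4), -3177)) = Add(-1, Rational(-3177, 4)) = Rational(-3181, 4) ≈ -795.25)
Function('j')(l) = Add(Pow(l, 2), Mul(-1395, l)) (Function('j')(l) = Add(Add(Pow(l, 2), Mul(-1397, l)), Mul(2, l)) = Add(Pow(l, 2), Mul(-1395, l)))
Add(Mul(Function('f')(Function('Y')(1)), Add(O, Mul(-1, 2710))), Function('j')(123)) = Add(Mul(1, Add(Rational(-3181, 4), Mul(-1, 2710))), Mul(123, Add(-1395, 123))) = Add(Mul(1, Add(Rational(-3181, 4), -2710)), Mul(123, -1272)) = Add(Mul(1, Rational(-14021, 4)), -156456) = Add(Rational(-14021, 4), -156456) = Rational(-639845, 4)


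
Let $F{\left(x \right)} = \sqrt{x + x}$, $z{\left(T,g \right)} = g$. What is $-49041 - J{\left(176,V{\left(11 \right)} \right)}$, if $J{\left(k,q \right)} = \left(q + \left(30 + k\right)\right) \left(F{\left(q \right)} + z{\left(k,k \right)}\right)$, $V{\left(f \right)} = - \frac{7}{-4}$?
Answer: $-85605 - \frac{831 \sqrt{14}}{8} \approx -85994.0$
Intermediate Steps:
$V{\left(f \right)} = \frac{7}{4}$ ($V{\left(f \right)} = \left(-7\right) \left(- \frac{1}{4}\right) = \frac{7}{4}$)
$F{\left(x \right)} = \sqrt{2} \sqrt{x}$ ($F{\left(x \right)} = \sqrt{2 x} = \sqrt{2} \sqrt{x}$)
$J{\left(k,q \right)} = \left(k + \sqrt{2} \sqrt{q}\right) \left(30 + k + q\right)$ ($J{\left(k,q \right)} = \left(q + \left(30 + k\right)\right) \left(\sqrt{2} \sqrt{q} + k\right) = \left(30 + k + q\right) \left(k + \sqrt{2} \sqrt{q}\right) = \left(k + \sqrt{2} \sqrt{q}\right) \left(30 + k + q\right)$)
$-49041 - J{\left(176,V{\left(11 \right)} \right)} = -49041 - \left(176^{2} + 30 \cdot 176 + 176 \cdot \frac{7}{4} + \sqrt{2} \left(\frac{7}{4}\right)^{\frac{3}{2}} + 30 \sqrt{2} \sqrt{\frac{7}{4}} + 176 \sqrt{2} \sqrt{\frac{7}{4}}\right) = -49041 - \left(30976 + 5280 + 308 + \sqrt{2} \frac{7 \sqrt{7}}{8} + 30 \sqrt{2} \frac{\sqrt{7}}{2} + 176 \sqrt{2} \frac{\sqrt{7}}{2}\right) = -49041 - \left(30976 + 5280 + 308 + \frac{7 \sqrt{14}}{8} + 15 \sqrt{14} + 88 \sqrt{14}\right) = -49041 - \left(36564 + \frac{831 \sqrt{14}}{8}\right) = -85605 - \frac{831 \sqrt{14}}{8}$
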